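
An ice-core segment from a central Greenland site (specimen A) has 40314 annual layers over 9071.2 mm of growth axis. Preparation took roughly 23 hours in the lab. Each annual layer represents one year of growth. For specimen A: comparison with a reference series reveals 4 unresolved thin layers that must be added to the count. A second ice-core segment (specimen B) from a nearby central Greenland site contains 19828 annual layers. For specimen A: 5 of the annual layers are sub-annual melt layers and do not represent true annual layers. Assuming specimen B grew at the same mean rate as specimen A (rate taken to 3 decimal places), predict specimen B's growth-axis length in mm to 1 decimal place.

Specimen A: true annual layer count = 40314 − 5 + 4 = 40313.
A: Mean rate = 9071.2 mm / 40313 years ≈ 0.225 mm/year.
Length of B = 0.225 × 19828 = 4461.3 mm.

4461.3 mm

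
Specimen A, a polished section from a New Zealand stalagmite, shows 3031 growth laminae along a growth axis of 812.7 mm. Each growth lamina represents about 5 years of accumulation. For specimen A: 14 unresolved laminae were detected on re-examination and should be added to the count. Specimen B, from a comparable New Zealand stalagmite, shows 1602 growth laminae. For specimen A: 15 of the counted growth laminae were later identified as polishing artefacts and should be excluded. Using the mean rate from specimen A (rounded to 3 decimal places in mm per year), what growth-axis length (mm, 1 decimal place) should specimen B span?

Specimen A: after corrections the count is 3031 − 15 + 14 = 3030 growth laminae.
Specimen A: 3030 growth laminae at 5 years each span 3030 × 5 = 15150 years.
A: Mean rate = 812.7 mm / 15150 years ≈ 0.054 mm per year.
Specimen B: at 5 years per growth lamina, 1602 × 5 = 8010 years. For B, 0.054 mm/year × 8010 years = 432.5 mm.

432.5 mm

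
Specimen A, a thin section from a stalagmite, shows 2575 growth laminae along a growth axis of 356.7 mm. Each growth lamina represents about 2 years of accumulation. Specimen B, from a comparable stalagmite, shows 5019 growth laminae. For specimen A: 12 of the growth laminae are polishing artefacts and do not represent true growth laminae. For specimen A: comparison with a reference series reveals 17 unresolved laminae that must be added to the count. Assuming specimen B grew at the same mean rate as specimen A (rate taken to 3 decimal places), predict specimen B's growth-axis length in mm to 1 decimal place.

692.6 mm

Specimen A: correcting the raw count gives 2575 − 12 + 17 = 2580 true growth laminae.
Specimen A: multiplying by 2 years per growth lamina: 2580 × 2 = 5160 years.
A: Mean rate = 356.7 mm / 5160 years ≈ 0.069 mm/year.
Specimen B: at 2 years per growth lamina, 5019 × 2 = 10038 years. For B, 0.069 mm/year × 10038 years = 692.6 mm.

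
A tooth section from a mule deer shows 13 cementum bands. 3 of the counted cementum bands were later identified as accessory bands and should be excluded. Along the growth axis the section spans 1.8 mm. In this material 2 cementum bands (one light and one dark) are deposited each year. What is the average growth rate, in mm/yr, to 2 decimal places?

0.36 mm/yr

After corrections the count is 13 − 3 = 10 cementum bands.
Dividing by 2 cementum bands per year: 10 / 2 = 5 years.
1.8 mm over 5 years gives 1.8 / 5 ≈ 0.36 mm/yr.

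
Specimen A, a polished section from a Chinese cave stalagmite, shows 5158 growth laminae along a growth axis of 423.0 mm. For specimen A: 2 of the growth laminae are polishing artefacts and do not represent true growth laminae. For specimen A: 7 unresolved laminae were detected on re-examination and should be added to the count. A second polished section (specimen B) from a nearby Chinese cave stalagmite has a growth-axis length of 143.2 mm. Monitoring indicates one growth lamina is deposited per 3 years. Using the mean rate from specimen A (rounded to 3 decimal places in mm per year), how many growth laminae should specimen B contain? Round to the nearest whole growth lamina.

1768 growth laminae

Specimen A: after corrections the count is 5158 − 2 + 7 = 5163 growth laminae.
Specimen A: 5163 growth laminae at 3 years each span 5163 × 3 = 15489 years.
A: 423.0 mm over 15489 years gives 423.0 / 15489 ≈ 0.027 mm/yr.
For B, 143.2 / 0.027 = 5303.70 years; at 3 years per growth lamina that is 5303.70 / 3 ≈ 1768 growth laminae.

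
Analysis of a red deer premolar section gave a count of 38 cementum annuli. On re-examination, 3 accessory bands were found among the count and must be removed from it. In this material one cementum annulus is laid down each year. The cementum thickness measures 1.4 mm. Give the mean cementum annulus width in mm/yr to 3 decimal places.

Adjusted count: 38 − 3 = 35 cementum annuli.
1.4 mm over 35 years gives 1.4 / 35 ≈ 0.040 mm/yr.

0.040 mm/yr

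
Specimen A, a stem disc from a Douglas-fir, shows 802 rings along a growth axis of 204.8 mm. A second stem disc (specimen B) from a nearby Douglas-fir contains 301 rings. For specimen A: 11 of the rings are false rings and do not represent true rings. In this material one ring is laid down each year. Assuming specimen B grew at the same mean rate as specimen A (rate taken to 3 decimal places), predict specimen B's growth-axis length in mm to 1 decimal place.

78.0 mm

Specimen A: adjusted count: 802 − 11 = 791 rings.
A: Mean rate = 204.8 mm / 791 years ≈ 0.259 mm per year.
Length of B = 0.259 × 301 = 78.0 mm.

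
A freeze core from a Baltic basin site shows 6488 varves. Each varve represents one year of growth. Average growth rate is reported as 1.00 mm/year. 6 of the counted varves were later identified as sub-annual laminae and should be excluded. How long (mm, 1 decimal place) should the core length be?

6482.0 mm

Adjusted count: 6488 − 6 = 6482 varves.
Length ≈ 1.00 × 6482 = 6482.0 mm.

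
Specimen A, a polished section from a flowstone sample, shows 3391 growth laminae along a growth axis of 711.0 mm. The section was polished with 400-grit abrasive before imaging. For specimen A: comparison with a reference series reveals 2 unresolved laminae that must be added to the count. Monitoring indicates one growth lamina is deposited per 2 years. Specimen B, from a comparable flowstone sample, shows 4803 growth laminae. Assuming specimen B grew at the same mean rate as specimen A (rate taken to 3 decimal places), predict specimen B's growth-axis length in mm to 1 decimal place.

Specimen A: after corrections the count is 3391 + 2 = 3393 growth laminae.
Specimen A: at 2 years per growth lamina, 3393 × 2 = 6786 years.
A: 711.0 mm over 6786 years gives 711.0 / 6786 ≈ 0.105 mm/year.
Specimen B: multiplying by 2 years per growth lamina: 4803 × 2 = 9606 years. B's length ≈ 0.105 × 9606 = 1008.6 mm.

1008.6 mm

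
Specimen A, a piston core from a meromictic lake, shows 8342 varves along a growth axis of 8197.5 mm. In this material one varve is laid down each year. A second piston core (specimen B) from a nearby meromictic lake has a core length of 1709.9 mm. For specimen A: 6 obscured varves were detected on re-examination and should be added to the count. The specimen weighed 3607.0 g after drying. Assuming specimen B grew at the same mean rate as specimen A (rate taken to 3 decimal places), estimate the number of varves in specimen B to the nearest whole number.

Specimen A: correcting the raw count gives 8342 + 6 = 8348 true varves.
A: Extension rate ≈ 8197.5 / 8348 = 0.982 mm/yr.
For B, 1709.9 / 0.982 = 1741.24 years ≈ 1741 varves.

1741 varves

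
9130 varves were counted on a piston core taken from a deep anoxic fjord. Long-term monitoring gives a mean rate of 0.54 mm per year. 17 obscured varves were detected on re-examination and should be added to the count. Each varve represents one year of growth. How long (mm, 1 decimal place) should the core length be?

Adjusted count: 9130 + 17 = 9147 varves.
Predicted length = 0.54 mm/year × 9147 years = 4939.4 mm.

4939.4 mm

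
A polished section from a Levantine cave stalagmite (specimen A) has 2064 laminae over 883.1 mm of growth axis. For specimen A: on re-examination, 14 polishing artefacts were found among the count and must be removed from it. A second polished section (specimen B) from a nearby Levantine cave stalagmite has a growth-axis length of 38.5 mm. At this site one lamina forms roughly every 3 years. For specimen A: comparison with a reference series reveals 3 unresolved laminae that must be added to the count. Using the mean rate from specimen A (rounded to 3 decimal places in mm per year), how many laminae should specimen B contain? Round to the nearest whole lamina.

90 laminae

Specimen A: after corrections the count is 2064 − 14 + 3 = 2053 laminae.
Specimen A: at 3 years per lamina, 2053 × 3 = 6159 years.
A: 883.1 mm over 6159 years gives 883.1 / 6159 ≈ 0.143 mm per year.
For B, 38.5 / 0.143 = 269.23 years; at 3 years per lamina that is 269.23 / 3 ≈ 90 laminae.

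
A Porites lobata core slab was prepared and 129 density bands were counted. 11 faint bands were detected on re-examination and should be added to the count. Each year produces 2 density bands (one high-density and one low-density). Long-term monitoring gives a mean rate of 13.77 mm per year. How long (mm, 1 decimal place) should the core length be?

963.9 mm

Correcting the raw count gives 129 + 11 = 140 true density bands.
With 2 density bands per year, 140 / 2 = 70 years.
Length ≈ 13.77 × 70 = 963.9 mm.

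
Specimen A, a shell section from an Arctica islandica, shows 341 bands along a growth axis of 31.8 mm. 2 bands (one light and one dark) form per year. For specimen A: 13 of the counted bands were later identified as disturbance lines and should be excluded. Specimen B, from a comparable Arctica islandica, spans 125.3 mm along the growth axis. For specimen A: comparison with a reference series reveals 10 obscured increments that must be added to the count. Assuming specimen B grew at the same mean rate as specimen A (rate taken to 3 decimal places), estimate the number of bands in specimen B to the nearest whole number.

Specimen A: adjusted count: 341 − 13 + 10 = 338 bands.
Specimen A: 338 bands at 2 per year is 338 / 2 = 169 years.
A: Mean rate = 31.8 mm / 169 years ≈ 0.188 mm per year.
Specimen B: 125.3 mm / 0.188 mm per year = 666.49 years; at 2 bands per year that is 666.49 × 2 ≈ 1333 bands.

1333 bands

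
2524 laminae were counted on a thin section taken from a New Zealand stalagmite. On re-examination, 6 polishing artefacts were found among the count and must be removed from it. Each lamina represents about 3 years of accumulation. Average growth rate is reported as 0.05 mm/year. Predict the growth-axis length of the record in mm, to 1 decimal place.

True lamina count = 2524 − 6 = 2518.
Multiplying by 3 years per lamina: 2518 × 3 = 7554 years.
Predicted length = 0.05 mm/year × 7554 years = 377.7 mm.

377.7 mm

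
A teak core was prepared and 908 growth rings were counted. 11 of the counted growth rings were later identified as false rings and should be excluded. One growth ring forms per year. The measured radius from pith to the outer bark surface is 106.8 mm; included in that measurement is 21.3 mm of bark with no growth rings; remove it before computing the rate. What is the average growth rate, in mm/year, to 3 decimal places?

True growth ring count = 908 − 11 = 897.
Net length = 106.8 − 21.3 = 85.5 mm.
85.5 mm over 897 years gives 85.5 / 897 ≈ 0.095 mm/year.

0.095 mm/year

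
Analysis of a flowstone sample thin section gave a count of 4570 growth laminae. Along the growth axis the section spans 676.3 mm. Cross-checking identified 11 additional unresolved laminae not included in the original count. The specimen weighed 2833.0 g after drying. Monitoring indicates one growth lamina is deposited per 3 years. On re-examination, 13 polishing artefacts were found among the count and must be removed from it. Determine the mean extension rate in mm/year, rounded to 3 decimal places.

0.049 mm/year

True growth lamina count = 4570 − 13 + 11 = 4568.
Multiplying by 3 years per growth lamina: 4568 × 3 = 13704 years.
Mean rate = 676.3 mm / 13704 years ≈ 0.049 mm/year.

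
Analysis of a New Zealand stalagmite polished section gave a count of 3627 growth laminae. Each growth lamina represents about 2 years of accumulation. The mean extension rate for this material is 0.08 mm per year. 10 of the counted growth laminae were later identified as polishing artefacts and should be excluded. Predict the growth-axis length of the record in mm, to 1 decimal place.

578.7 mm

True growth lamina count = 3627 − 10 = 3617.
3617 growth laminae at 2 years each span 3617 × 2 = 7234 years.
7234 years at 0.08 mm/year gives 0.08 × 7234 = 578.7 mm.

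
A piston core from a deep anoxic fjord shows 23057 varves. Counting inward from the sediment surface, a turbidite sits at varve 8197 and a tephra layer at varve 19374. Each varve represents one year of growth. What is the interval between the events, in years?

11177 yr

19374 − 8197 = 11177 varves lie between the two events.
At one varve per year, 11177 years elapsed between them.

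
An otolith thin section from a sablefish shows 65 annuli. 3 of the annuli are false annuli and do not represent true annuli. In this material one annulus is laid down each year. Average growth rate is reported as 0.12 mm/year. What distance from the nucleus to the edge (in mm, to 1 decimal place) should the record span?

After corrections the count is 65 − 3 = 62 annuli.
Predicted length = 0.12 mm/year × 62 years = 7.4 mm.

7.4 mm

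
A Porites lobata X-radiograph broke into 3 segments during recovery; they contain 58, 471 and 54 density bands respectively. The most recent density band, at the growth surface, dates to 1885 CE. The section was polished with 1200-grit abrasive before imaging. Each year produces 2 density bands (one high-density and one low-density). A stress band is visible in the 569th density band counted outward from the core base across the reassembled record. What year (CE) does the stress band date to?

Total density bands = 58 + 471 + 54 = 583.
583 − 569 = 14 density bands lie beyond the stress band toward the growth surface.
14 density bands at 2 per year is 14 / 2 = 7 years.
The density band at the growth surface is 1885 CE, so the stress band dates to 1885 − 7 = 1878 CE.

1878 CE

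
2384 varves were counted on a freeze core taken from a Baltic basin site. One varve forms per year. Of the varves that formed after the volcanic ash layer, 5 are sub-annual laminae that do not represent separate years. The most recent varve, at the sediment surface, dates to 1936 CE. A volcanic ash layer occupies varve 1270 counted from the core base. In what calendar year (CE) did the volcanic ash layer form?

827 CE

Between varve 1270 and the sediment surface there are 2384 − 1270 = 1114 varves.
1114 − 5 false = 1109 true varves after the volcanic ash layer.
1936 − 1109 = 827 CE.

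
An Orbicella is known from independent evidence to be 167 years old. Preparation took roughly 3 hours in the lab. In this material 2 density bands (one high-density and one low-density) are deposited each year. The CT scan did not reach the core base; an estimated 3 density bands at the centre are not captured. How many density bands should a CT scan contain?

331 density bands

With 2 density bands per year, 167 years would produce 167 × 2 = 334 density bands.
Less the 3 uncaptured density bands: 334 − 3 = 331.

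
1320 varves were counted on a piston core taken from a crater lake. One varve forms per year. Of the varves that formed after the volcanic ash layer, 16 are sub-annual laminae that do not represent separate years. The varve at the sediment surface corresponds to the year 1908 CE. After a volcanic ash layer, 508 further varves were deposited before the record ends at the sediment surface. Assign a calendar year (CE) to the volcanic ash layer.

1416 CE

508 varves post-date the volcanic ash layer.
Excluding 16 false varves: 508 − 16 = 492.
The varve at the sediment surface is 1908 CE, so the volcanic ash layer dates to 1908 − 492 = 1416 CE.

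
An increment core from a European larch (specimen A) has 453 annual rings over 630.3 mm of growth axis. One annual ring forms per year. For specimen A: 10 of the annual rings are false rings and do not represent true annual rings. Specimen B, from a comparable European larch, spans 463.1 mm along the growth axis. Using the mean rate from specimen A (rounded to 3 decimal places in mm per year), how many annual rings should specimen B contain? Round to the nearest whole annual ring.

325 annual rings

Specimen A: true annual ring count = 453 − 10 = 443.
A: Mean rate = 630.3 mm / 443 years ≈ 1.423 mm/yr.
Specimen B: 463.1 mm / 1.423 mm per year = 325.44 years ≈ 325 annual rings.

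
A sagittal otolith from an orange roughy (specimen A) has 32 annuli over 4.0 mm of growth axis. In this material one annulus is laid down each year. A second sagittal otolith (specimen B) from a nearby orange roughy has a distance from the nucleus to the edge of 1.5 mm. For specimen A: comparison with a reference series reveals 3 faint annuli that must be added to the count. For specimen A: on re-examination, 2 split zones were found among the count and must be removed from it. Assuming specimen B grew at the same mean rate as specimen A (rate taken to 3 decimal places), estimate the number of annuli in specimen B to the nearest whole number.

12 annuli

Specimen A: correcting the raw count gives 32 − 2 + 3 = 33 true annuli.
A: Mean rate = 4.0 mm / 33 years ≈ 0.121 mm/yr.
Specimen B: 1.5 mm / 0.121 mm per year = 12.40 years ≈ 12 annuli.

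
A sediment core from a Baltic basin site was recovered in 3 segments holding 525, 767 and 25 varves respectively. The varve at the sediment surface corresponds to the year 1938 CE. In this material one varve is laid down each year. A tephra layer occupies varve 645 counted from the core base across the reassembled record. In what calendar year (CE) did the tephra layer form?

Total varves = 525 + 767 + 25 = 1317.
The tephra layer sits at varve 645 from the core base, so 1317 − 645 = 672 varves formed after it.
1938 − 672 = 1266 CE.

1266 CE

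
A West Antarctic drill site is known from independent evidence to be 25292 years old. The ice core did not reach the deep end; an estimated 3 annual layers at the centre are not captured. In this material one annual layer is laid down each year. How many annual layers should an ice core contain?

Expected annual layers over 25292 years: 25292.
Less the 3 uncaptured annual layers: 25292 − 3 = 25289.

25289 annual layers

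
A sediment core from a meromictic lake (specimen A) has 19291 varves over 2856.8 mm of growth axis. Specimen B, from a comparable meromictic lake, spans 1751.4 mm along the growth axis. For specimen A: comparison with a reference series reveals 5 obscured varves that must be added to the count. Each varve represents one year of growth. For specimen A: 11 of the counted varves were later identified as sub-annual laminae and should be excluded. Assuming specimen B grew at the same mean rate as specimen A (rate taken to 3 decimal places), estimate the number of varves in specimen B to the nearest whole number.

11834 varves

Specimen A: adjusted count: 19291 − 11 + 5 = 19285 varves.
A: Extension rate ≈ 2856.8 / 19285 = 0.148 mm per year.
Specimen B: 1751.4 mm / 0.148 mm per year = 11833.78 years ≈ 11834 varves.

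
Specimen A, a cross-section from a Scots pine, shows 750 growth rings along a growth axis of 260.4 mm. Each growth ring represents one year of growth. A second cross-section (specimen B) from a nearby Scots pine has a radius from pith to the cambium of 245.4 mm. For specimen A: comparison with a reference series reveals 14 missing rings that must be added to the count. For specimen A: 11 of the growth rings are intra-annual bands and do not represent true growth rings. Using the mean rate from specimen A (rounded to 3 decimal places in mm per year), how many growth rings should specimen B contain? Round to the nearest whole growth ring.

709 growth rings

Specimen A: true growth ring count = 750 − 11 + 14 = 753.
A: 260.4 mm over 753 years gives 260.4 / 753 ≈ 0.346 mm/yr.
Specimen B: 245.4 mm / 0.346 mm per year = 709.25 years ≈ 709 growth rings.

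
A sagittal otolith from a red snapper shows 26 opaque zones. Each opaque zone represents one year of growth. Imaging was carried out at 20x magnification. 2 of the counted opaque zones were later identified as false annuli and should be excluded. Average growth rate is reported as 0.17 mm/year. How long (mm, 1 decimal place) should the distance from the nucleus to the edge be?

4.1 mm

Adjusted count: 26 − 2 = 24 opaque zones.
Length ≈ 0.17 × 24 = 4.1 mm.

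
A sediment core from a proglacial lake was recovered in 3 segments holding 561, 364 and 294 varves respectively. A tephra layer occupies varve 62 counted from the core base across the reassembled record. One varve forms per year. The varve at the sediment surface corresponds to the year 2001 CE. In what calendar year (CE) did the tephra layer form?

844 CE

Total varves = 561 + 364 + 294 = 1219.
The tephra layer sits at varve 62 from the core base, so 1219 − 62 = 1157 varves formed after it.
Counting back 1157 years from 2001 CE places the tephra layer in 2001 − 1157 = 844 CE.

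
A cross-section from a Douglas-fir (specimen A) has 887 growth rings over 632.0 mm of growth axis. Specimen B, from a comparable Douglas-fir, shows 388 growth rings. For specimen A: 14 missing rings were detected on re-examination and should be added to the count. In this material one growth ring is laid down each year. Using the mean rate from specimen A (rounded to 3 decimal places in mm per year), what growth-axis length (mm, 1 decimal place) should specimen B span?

272.0 mm

Specimen A: after corrections the count is 887 + 14 = 901 growth rings.
A: Mean rate = 632.0 mm / 901 years ≈ 0.701 mm/yr.
B's length ≈ 0.701 × 388 = 272.0 mm.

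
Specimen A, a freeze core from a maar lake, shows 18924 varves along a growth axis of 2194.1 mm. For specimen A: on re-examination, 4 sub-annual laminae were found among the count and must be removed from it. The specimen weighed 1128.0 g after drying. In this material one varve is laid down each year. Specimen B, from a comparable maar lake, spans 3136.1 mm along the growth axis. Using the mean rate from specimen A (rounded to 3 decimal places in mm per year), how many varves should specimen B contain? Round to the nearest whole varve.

27035 varves

Specimen A: after corrections the count is 18924 − 4 = 18920 varves.
A: Mean rate = 2194.1 mm / 18920 years ≈ 0.116 mm/yr.
B spans 3136.1 / 0.116 = 27035.34 years ≈ 27035 varves.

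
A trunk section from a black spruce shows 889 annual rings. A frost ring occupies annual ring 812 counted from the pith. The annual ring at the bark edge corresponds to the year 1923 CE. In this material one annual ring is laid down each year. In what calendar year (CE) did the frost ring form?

1846 CE

889 − 812 = 77 annual rings lie beyond the frost ring toward the bark edge.
1923 − 77 = 1846 CE.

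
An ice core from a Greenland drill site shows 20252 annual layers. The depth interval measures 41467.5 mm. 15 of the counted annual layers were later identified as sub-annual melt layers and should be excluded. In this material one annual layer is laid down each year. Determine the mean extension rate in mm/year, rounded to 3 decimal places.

2.049 mm/year

Adjusted count: 20252 − 15 = 20237 annual layers.
Extension rate ≈ 41467.5 / 20237 = 2.049 mm/year.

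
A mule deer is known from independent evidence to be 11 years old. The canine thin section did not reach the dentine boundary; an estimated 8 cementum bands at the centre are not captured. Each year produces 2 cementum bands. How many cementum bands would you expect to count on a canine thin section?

Expected cementum bands: 11 × 2 = 22.
Less the 8 uncaptured cementum bands: 22 − 8 = 14.

14 cementum bands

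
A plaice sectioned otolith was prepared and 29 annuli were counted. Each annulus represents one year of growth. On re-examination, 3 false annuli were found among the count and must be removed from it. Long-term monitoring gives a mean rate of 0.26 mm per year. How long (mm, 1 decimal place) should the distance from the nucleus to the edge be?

6.8 mm

True annulus count = 29 − 3 = 26.
Length ≈ 0.26 × 26 = 6.8 mm.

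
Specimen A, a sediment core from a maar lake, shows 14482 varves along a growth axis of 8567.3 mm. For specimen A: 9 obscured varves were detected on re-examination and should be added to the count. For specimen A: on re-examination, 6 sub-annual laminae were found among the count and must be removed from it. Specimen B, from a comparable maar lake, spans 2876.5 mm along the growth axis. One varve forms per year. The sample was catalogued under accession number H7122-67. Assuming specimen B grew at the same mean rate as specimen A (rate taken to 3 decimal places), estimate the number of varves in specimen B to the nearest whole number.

4867 varves

Specimen A: after corrections the count is 14482 − 6 + 9 = 14485 varves.
A: Extension rate ≈ 8567.3 / 14485 = 0.591 mm per year.
B spans 2876.5 / 0.591 = 4867.17 years ≈ 4867 varves.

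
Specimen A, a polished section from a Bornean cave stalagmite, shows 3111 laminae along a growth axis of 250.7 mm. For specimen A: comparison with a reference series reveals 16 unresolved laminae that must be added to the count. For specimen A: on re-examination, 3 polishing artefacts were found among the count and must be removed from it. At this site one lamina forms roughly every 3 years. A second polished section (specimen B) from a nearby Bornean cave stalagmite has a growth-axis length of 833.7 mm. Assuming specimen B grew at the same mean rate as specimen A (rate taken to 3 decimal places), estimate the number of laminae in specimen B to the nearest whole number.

Specimen A: true lamina count = 3111 − 3 + 16 = 3124.
Specimen A: at 3 years per lamina, 3124 × 3 = 9372 years.
A: Extension rate ≈ 250.7 / 9372 = 0.027 mm/yr.
Specimen B: 833.7 mm / 0.027 mm per year = 30877.78 years; at 3 years per lamina that is 30877.78 / 3 ≈ 10293 laminae.

10293 laminae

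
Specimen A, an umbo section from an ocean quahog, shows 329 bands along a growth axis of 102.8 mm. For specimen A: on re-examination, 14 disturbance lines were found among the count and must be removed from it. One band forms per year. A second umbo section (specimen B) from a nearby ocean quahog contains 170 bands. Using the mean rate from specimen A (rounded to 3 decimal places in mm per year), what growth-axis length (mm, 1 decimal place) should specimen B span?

55.4 mm

Specimen A: adjusted count: 329 − 14 = 315 bands.
A: Extension rate ≈ 102.8 / 315 = 0.326 mm per year.
B's length ≈ 0.326 × 170 = 55.4 mm.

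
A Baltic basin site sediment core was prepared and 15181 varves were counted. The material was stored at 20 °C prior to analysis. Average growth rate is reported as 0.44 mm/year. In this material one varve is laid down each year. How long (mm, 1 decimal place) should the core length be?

6679.6 mm

15181 years of growth are recorded.
15181 years at 0.44 mm/year gives 0.44 × 15181 = 6679.6 mm.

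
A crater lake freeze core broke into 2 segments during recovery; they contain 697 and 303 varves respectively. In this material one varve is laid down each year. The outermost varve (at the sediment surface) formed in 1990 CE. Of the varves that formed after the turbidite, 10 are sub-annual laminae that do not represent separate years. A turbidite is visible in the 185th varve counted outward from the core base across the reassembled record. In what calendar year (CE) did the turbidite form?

Total varves = 697 + 303 = 1000.
1000 − 185 = 815 varves lie beyond the turbidite toward the sediment surface.
Excluding 10 false varves: 815 − 10 = 805.
The varve at the sediment surface is 1990 CE, so the turbidite dates to 1990 − 805 = 1185 CE.

1185 CE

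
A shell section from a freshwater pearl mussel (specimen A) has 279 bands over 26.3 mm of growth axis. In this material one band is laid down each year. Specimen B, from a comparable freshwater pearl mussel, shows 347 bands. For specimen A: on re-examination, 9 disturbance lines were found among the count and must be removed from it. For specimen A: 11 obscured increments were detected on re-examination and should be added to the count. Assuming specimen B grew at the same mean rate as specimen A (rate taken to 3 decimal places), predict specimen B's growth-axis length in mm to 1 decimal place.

Specimen A: correcting the raw count gives 279 − 9 + 11 = 281 true bands.
A: Extension rate ≈ 26.3 / 281 = 0.094 mm/year.
Length of B = 0.094 × 347 = 32.6 mm.

32.6 mm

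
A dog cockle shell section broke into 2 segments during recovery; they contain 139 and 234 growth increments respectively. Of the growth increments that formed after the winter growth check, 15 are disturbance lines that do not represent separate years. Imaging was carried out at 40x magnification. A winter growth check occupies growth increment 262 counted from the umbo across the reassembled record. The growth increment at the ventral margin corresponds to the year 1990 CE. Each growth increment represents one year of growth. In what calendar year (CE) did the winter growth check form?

1894 CE

Total growth increments = 139 + 234 = 373.
373 − 262 = 111 growth increments lie beyond the winter growth check toward the ventral margin.
Excluding 15 false growth increments: 111 − 15 = 96.
The growth increment at the ventral margin is 1990 CE, so the winter growth check dates to 1990 − 96 = 1894 CE.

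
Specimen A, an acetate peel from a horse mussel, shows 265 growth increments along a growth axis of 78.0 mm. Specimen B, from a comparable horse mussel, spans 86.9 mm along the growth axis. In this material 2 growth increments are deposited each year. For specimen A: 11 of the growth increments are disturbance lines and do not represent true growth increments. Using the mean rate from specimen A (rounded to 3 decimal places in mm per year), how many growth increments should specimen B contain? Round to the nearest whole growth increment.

283 growth increments

Specimen A: true growth increment count = 265 − 11 = 254.
Specimen A: with 2 growth increments per year, 254 / 2 = 127 years.
A: Extension rate ≈ 78.0 / 127 = 0.614 mm per year.
Specimen B: 86.9 mm / 0.614 mm per year = 141.53 years; at 2 growth increments per year that is 141.53 × 2 ≈ 283 growth increments.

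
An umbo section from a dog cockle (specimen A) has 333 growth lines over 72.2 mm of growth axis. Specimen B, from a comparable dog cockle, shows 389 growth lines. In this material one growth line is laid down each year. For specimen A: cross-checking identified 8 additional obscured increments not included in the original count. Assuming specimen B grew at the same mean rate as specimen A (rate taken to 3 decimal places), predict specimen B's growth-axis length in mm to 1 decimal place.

Specimen A: after corrections the count is 333 + 8 = 341 growth lines.
A: 72.2 mm over 341 years gives 72.2 / 341 ≈ 0.212 mm per year.
For B, 0.212 mm/year × 389 years = 82.5 mm.

82.5 mm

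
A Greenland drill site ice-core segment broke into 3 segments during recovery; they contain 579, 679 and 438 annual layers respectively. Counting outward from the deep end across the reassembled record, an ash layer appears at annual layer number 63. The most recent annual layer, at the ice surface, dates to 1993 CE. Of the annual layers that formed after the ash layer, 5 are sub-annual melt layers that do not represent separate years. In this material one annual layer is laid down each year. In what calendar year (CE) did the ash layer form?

Total annual layers = 579 + 679 + 438 = 1696.
1696 − 63 = 1633 annual layers lie beyond the ash layer toward the ice surface.
Removing the 5 false annual layers leaves 1633 − 5 = 1628 true annual layers beyond the ash layer.
1993 − 1628 = 365 CE.

365 CE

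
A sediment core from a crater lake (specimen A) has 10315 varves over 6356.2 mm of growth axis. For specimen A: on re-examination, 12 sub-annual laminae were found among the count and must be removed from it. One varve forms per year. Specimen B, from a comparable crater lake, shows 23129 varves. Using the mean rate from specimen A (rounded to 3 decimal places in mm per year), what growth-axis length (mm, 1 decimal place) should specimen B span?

14270.6 mm

Specimen A: true varve count = 10315 − 12 = 10303.
A: Extension rate ≈ 6356.2 / 10303 = 0.617 mm per year.
For B, 0.617 mm/year × 23129 years = 14270.6 mm.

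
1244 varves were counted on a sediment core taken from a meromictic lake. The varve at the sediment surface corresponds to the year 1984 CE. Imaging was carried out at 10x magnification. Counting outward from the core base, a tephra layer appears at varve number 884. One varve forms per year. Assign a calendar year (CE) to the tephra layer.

1624 CE

Between varve 884 and the sediment surface there are 1244 − 884 = 360 varves.
1984 − 360 = 1624 CE.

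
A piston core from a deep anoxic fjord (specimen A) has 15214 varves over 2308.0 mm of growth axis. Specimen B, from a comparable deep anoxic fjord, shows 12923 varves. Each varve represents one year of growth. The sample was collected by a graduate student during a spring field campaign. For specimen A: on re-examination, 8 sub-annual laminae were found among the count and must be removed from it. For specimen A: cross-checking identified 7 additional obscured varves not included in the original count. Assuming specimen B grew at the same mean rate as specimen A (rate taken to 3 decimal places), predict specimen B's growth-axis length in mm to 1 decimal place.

Specimen A: adjusted count: 15214 − 8 + 7 = 15213 varves.
A: 2308.0 mm over 15213 years gives 2308.0 / 15213 ≈ 0.152 mm/year.
Length of B = 0.152 × 12923 = 1964.3 mm.

1964.3 mm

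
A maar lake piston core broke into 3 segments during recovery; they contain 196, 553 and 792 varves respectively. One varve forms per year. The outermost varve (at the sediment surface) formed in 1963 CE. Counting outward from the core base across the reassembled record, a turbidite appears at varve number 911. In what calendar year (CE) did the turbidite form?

Total varves = 196 + 553 + 792 = 1541.
Between varve 911 and the sediment surface there are 1541 − 911 = 630 varves.
The varve at the sediment surface is 1963 CE, so the turbidite dates to 1963 − 630 = 1333 CE.

1333 CE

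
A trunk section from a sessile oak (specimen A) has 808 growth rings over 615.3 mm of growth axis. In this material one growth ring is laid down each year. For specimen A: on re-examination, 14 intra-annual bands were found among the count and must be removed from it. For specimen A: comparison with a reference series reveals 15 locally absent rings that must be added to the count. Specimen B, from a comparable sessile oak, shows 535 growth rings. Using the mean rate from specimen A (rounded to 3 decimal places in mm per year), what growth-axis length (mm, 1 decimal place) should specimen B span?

Specimen A: after corrections the count is 808 − 14 + 15 = 809 growth rings.
A: Mean rate = 615.3 mm / 809 years ≈ 0.761 mm per year.
B's length ≈ 0.761 × 535 = 407.1 mm.

407.1 mm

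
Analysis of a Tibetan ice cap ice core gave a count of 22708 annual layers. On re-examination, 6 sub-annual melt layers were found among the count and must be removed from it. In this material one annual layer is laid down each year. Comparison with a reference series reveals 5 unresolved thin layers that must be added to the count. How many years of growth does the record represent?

22707 years

Correcting the raw count gives 22708 − 6 + 5 = 22707 true annual layers.
At one annual layer per year, that is 22707 years.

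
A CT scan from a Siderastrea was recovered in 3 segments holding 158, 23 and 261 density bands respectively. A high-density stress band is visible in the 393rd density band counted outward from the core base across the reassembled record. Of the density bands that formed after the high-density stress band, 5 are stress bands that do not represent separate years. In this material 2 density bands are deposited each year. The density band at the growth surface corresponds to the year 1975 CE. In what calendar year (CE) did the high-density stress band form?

1953 CE

Total density bands = 158 + 23 + 261 = 442.
Between density band 393 and the growth surface there are 442 − 393 = 49 density bands.
Removing the 5 false density bands leaves 49 − 5 = 44 true density bands beyond the high-density stress band.
Dividing by 2 density bands per year: 44 / 2 = 22 years.
Counting back 22 years from 1975 CE places the high-density stress band in 1975 − 22 = 1953 CE.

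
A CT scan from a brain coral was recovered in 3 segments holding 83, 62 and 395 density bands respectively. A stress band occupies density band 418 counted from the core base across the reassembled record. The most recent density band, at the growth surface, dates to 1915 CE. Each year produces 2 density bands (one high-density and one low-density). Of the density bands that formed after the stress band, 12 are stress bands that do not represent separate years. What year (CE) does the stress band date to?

1860 CE

Total density bands = 83 + 62 + 395 = 540.
540 − 418 = 122 density bands lie beyond the stress band toward the growth surface.
122 − 12 false = 110 true density bands after the stress band.
Dividing by 2 density bands per year: 110 / 2 = 55 years.
The density band at the growth surface is 1915 CE, so the stress band dates to 1915 − 55 = 1860 CE.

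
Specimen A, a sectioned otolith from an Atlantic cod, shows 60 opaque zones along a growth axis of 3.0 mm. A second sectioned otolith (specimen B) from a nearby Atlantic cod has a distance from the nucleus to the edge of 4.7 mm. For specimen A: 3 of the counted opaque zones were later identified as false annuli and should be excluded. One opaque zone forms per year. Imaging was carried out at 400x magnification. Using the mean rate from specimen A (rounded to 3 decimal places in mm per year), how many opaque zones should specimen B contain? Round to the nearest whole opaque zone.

Specimen A: adjusted count: 60 − 3 = 57 opaque zones.
A: Mean rate = 3.0 mm / 57 years ≈ 0.053 mm/year.
Specimen B: 4.7 mm / 0.053 mm per year = 88.68 years ≈ 89 opaque zones.

89 opaque zones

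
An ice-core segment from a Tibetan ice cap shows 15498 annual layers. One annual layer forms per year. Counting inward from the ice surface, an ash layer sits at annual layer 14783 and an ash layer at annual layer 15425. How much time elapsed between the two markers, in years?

Separation: 15425 − 14783 = 642 annual layers.
One annual layer per year makes the interval 642 years.

642 years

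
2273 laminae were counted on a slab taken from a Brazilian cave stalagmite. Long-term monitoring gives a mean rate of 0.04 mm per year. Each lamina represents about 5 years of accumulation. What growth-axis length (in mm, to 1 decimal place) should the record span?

2273 laminae at 5 years each span 2273 × 5 = 11365 years.
11365 years at 0.04 mm/year gives 0.04 × 11365 = 454.6 mm.

454.6 mm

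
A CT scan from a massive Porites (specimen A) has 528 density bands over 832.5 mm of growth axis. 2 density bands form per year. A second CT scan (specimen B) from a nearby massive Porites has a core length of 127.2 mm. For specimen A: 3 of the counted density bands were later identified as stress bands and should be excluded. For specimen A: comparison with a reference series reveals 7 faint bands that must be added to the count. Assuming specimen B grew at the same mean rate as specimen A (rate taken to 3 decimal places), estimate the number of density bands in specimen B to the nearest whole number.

81 density bands

Specimen A: after corrections the count is 528 − 3 + 7 = 532 density bands.
Specimen A: dividing by 2 density bands per year: 532 / 2 = 266 years.
A: 832.5 mm over 266 years gives 832.5 / 266 ≈ 3.130 mm per year.
B spans 127.2 / 3.130 = 40.64 years; at 2 density bands per year that is 40.64 × 2 ≈ 81 density bands.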